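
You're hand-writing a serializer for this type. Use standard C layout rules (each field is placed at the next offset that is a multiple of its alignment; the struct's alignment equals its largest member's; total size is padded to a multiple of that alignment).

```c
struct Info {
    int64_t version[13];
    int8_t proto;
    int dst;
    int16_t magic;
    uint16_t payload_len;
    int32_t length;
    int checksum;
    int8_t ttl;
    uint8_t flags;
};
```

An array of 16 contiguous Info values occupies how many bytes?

2048

@0: version [104B, align 8] → 104
@104: proto [1B, align 1] → 105
+3 pad (align 4)
@108: dst [4B, align 4] → 112
@112: magic [2B, align 2] → 114
@114: payload_len [2B, align 2] → 116
@116: length [4B, align 4] → 120
@120: checksum [4B, align 4] → 124
@124: ttl [1B, align 1] → 125
@125: flags [1B, align 1] → 126
+2 tail pad (align 8)
size 128, align 8
array of 16: 16 × 128 = 2048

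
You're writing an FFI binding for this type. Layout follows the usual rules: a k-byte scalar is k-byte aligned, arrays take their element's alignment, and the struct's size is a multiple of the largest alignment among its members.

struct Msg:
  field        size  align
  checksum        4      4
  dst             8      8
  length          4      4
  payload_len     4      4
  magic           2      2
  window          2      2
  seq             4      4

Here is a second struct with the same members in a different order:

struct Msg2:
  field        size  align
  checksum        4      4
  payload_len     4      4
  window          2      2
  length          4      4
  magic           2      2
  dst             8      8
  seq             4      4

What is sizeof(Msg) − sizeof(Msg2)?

-8

0..4  checksum  (4B, 4-aligned)
4..8  -- padding (4B)
8..16  dst  (8B, 8-aligned)
16..20  length  (4B, 4-aligned)
20..24  payload_len  (4B, 4-aligned)
24..26  magic  (2B, 2-aligned)
26..28  window  (2B, 2-aligned)
28..32  seq  (4B, 4-aligned)
sizeof = 32, alignof = 8
— Msg2 —
0..4  checksum  (4B, 4-aligned)
4..8  payload_len  (4B, 4-aligned)
8..10  window  (2B, 2-aligned)
10..12  -- padding (2B)
12..16  length  (4B, 4-aligned)
16..18  magic  (2B, 2-aligned)
18..24  -- padding (6B)
24..32  dst  (8B, 8-aligned)
32..36  seq  (4B, 4-aligned)
36..40  -- tail padding (4B)
sizeof = 40, alignof = 8
32 − 40 = -8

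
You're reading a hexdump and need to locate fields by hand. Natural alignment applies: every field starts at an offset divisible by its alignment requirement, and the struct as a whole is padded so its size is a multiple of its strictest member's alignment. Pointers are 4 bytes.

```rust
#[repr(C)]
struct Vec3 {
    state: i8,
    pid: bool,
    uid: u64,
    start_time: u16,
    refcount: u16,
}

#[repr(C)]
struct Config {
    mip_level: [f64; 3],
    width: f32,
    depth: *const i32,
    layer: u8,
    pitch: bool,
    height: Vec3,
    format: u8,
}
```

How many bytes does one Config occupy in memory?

72 bytes

Vec3: @0: state [1B, align 1] → 1; @1: pid [1B, align 1] → 2; +6 pad (align 8); @8: uid [8B, align 8] → 16; @16: start_time [2B, align 2] → 18; @18: refcount [2B, align 2] → 20; +4 tail pad (align 8); size 24, align 8
@0: mip_level [24B, align 8] → 24
@24: width [4B, align 4] → 28
@28: depth [4B, align 4] → 32
@32: layer [1B, align 1] → 33
@33: pitch [1B, align 1] → 34
+6 pad (align 8)
@40: height [24B, align 8] → 64
@64: format [1B, align 1] → 65
+7 tail pad (align 8)
size 72, align 8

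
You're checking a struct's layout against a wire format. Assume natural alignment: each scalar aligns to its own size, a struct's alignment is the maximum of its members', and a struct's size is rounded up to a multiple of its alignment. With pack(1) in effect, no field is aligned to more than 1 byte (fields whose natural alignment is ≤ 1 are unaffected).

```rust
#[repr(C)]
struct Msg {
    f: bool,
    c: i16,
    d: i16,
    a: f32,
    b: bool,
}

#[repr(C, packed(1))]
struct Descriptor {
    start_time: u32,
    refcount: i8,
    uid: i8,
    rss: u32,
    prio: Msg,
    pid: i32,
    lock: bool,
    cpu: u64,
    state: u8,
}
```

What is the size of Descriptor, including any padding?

Msg: @0: f [1B, align 1] → 1; +1 pad (align 2); @2: c [2B, align 2] → 4; @4: d [2B, align 2] → 6; +2 pad (align 4); @8: a [4B, align 4] → 12; @12: b [1B, align 1] → 13; +3 tail pad (align 4); size 16, align 4
@0: start_time [4B, align 1] → 4
@4: refcount [1B, align 1] → 5
@5: uid [1B, align 1] → 6
@6: rss [4B, align 1] → 10
@10: prio [16B, align 1] → 26
@26: pid [4B, align 1] → 30
@30: lock [1B, align 1] → 31
@31: cpu [8B, align 1] → 39
@39: state [1B, align 1] → 40
size 40, align 1

40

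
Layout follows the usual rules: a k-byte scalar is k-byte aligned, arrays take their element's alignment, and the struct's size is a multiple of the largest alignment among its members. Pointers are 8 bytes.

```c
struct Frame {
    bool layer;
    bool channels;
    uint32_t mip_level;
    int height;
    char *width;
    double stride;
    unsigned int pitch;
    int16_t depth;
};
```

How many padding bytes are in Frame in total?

0..1  layer  (1B, 1-aligned)
1..2  channels  (1B, 1-aligned)
2..4  -- padding (2B)
4..8  mip_level  (4B, 4-aligned)
8..12  height  (4B, 4-aligned)
12..16  -- padding (4B)
16..24  width  (8B, 8-aligned)
24..32  stride  (8B, 8-aligned)
32..36  pitch  (4B, 4-aligned)
36..38  depth  (2B, 2-aligned)
38..40  -- tail padding (2B)
sizeof = 40, alignof = 8
data bytes 32, size 40 → padding 8

8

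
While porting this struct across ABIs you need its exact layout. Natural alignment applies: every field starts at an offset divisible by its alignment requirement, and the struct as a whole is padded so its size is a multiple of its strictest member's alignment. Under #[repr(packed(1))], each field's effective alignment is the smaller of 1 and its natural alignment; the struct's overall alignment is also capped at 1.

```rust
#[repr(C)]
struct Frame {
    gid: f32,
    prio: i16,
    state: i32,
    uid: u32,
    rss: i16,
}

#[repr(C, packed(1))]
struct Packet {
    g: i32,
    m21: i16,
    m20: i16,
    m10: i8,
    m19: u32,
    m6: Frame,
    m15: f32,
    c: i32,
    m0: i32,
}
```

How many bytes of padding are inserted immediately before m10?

0

Frame: 0..4  gid  (4B, 4-aligned); 4..6  prio  (2B, 2-aligned); 6..8  -- padding (2B); 8..12  state  (4B, 4-aligned); 12..16  uid  (4B, 4-aligned); 16..18  rss  (2B, 2-aligned); 18..20  -- tail padding (2B); sizeof = 20, alignof = 4
0..4  g  (4B, 1-aligned)
4..6  m21  (2B, 1-aligned)
6..8  m20  (2B, 1-aligned)
8..9  m10  (1B, 1-aligned)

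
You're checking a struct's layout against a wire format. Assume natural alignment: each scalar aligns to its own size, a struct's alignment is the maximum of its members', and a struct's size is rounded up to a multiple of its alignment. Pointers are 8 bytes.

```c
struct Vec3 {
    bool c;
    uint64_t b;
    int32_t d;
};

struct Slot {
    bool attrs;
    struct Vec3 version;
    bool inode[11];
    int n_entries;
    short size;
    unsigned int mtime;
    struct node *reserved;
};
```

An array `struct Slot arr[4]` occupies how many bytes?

Vec3: @0: c [1B, align 1] → 1; +7 pad (align 8); @8: b [8B, align 8] → 16; @16: d [4B, align 4] → 20; +4 tail pad (align 8); size 24, align 8
@0: attrs [1B, align 1] → 1
+7 pad (align 8)
@8: version [24B, align 8] → 32
@32: inode [11B, align 1] → 43
+1 pad (align 4)
@44: n_entries [4B, align 4] → 48
@48: size [2B, align 2] → 50
+2 pad (align 4)
@52: mtime [4B, align 4] → 56
@56: reserved [8B, align 8] → 64
size 64, align 8
array of 4: 4 × 64 = 256

256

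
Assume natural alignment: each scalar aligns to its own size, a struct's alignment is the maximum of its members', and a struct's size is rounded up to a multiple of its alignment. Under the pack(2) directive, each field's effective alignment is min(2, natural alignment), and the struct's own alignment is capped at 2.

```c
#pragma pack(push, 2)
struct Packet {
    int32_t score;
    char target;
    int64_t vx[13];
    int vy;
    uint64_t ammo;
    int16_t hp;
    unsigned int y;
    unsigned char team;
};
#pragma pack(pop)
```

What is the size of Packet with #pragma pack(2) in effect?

@0: score [4B, align 2] → 4
@4: target [1B, align 1] → 5
+1 pad (align 2)
@6: vx [104B, align 2] → 110
@110: vy [4B, align 2] → 114
@114: ammo [8B, align 2] → 122
@122: hp [2B, align 2] → 124
@124: y [4B, align 2] → 128
@128: team [1B, align 1] → 129
+1 tail pad (align 2)
size 130, align 2

130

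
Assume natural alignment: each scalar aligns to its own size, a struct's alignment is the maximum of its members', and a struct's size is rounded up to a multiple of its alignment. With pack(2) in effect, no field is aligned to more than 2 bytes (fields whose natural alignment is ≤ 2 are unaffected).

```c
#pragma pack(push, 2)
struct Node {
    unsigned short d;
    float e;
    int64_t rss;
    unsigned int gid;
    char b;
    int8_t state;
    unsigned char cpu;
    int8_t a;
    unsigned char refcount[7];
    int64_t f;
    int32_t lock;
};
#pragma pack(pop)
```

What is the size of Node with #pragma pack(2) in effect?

42

@0: d [2B, align 2] → 2
@2: e [4B, align 2] → 6
@6: rss [8B, align 2] → 14
@14: gid [4B, align 2] → 18
@18: b [1B, align 1] → 19
@19: state [1B, align 1] → 20
@20: cpu [1B, align 1] → 21
@21: a [1B, align 1] → 22
@22: refcount [7B, align 1] → 29
+1 pad (align 2)
@30: f [8B, align 2] → 38
@38: lock [4B, align 2] → 42
size 42, align 2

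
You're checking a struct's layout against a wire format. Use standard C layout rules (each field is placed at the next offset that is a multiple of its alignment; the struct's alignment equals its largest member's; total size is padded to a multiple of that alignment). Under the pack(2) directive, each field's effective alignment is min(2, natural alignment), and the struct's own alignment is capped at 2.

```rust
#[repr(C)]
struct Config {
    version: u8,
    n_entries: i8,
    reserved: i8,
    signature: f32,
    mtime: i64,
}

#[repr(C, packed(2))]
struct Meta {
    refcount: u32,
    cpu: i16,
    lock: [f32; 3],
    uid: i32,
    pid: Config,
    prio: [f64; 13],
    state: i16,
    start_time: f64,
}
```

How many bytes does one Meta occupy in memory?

152

Config: version at 0 (size 1, align 1) → ends 1; n_entries at 1 (size 1, align 1) → ends 2; reserved at 2 (size 1, align 1) → ends 3; pad 1 to align 4 for signature; signature at 4 (size 4, align 4) → ends 8; mtime at 8 (size 8, align 8) → ends 16; total 16 bytes, alignment 8
refcount at 0 (size 4, align 2) → ends 4
cpu at 4 (size 2, align 2) → ends 6
lock at 6 (size 12, align 2) → ends 18
uid at 18 (size 4, align 2) → ends 22
pid at 22 (size 16, align 2) → ends 38
prio at 38 (size 104, align 2) → ends 142
state at 142 (size 2, align 2) → ends 144
start_time at 144 (size 8, align 2) → ends 152
total 152 bytes, alignment 2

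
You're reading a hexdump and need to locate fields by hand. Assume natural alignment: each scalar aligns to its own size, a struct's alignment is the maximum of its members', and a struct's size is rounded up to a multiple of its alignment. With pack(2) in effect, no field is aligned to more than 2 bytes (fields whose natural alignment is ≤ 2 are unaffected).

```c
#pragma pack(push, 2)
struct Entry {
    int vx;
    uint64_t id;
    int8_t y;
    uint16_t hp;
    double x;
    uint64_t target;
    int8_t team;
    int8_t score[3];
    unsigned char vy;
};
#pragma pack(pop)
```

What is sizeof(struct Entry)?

vx at 0 (size 4, align 2) → ends 4
id at 4 (size 8, align 2) → ends 12
y at 12 (size 1, align 1) → ends 13
pad 1 to align 2 for hp
hp at 14 (size 2, align 2) → ends 16
x at 16 (size 8, align 2) → ends 24
target at 24 (size 8, align 2) → ends 32
team at 32 (size 1, align 1) → ends 33
score at 33 (size 3, align 1) → ends 36
vy at 36 (size 1, align 1) → ends 37
tail pad 1 to reach multiple of 2
total 38 bytes, alignment 2

38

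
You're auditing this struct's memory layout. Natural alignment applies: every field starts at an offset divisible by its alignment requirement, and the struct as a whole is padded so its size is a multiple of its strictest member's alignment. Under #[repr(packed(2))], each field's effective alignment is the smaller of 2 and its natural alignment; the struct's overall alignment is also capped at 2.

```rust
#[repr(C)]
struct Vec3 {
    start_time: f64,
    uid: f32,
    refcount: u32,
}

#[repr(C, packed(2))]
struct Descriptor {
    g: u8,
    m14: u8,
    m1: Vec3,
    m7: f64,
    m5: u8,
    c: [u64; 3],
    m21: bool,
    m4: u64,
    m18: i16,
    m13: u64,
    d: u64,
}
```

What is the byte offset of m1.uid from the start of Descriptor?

Vec3: 0..8  start_time  (8B, 8-aligned); 8..12  uid  (4B, 4-aligned); 12..16  refcount  (4B, 4-aligned); sizeof = 16, alignof = 8
0..1  g  (1B, 1-aligned)
1..2  m14  (1B, 1-aligned)
2..18  m1  (16B, 2-aligned)
within Vec3: uid at 8
2 + 8 = 10

10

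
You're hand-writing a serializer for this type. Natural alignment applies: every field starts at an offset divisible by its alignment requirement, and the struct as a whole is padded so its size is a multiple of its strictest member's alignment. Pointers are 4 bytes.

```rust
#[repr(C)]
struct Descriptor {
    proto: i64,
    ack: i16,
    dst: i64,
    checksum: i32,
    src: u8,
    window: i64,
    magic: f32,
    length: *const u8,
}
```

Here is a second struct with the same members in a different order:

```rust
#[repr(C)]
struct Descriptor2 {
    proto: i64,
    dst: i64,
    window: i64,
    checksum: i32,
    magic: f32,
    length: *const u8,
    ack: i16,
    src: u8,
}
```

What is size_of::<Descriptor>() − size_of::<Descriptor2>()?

proto at 0 (size 8, align 8) → ends 8
ack at 8 (size 2, align 2) → ends 10
pad 6 to align 8 for dst
dst at 16 (size 8, align 8) → ends 24
checksum at 24 (size 4, align 4) → ends 28
src at 28 (size 1, align 1) → ends 29
pad 3 to align 8 for window
window at 32 (size 8, align 8) → ends 40
magic at 40 (size 4, align 4) → ends 44
length at 44 (size 4, align 4) → ends 48
total 48 bytes, alignment 8
— Descriptor2 —
proto at 0 (size 8, align 8) → ends 8
dst at 8 (size 8, align 8) → ends 16
window at 16 (size 8, align 8) → ends 24
checksum at 24 (size 4, align 4) → ends 28
magic at 28 (size 4, align 4) → ends 32
length at 32 (size 4, align 4) → ends 36
ack at 36 (size 2, align 2) → ends 38
src at 38 (size 1, align 1) → ends 39
tail pad 1 to reach multiple of 8
total 40 bytes, alignment 8
48 − 40 = 8

8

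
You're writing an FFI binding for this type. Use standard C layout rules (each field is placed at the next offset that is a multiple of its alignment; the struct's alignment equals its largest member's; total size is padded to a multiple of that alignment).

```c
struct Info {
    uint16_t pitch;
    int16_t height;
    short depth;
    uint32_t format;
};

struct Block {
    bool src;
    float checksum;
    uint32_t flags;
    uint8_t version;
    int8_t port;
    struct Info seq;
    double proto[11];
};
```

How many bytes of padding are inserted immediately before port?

0

Info: @0: pitch [2B, align 2] → 2; @2: height [2B, align 2] → 4; @4: depth [2B, align 2] → 6; +2 pad (align 4); @8: format [4B, align 4] → 12; size 12, align 4
@0: src [1B, align 1] → 1
+3 pad (align 4)
@4: checksum [4B, align 4] → 8
@8: flags [4B, align 4] → 12
@12: version [1B, align 1] → 13
@13: port [1B, align 1] → 14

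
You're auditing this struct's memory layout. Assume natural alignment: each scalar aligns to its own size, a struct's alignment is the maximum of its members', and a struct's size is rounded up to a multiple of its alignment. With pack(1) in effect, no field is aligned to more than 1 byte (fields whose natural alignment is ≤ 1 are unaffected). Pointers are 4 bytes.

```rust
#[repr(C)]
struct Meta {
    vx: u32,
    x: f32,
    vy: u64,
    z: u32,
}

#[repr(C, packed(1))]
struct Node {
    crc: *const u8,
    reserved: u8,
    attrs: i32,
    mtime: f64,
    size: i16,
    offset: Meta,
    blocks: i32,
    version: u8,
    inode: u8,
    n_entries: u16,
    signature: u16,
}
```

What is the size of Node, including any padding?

53 bytes

Meta: @0: vx [4B, align 4] → 4; @4: x [4B, align 4] → 8; @8: vy [8B, align 8] → 16; @16: z [4B, align 4] → 20; +4 tail pad (align 8); size 24, align 8
@0: crc [4B, align 1] → 4
@4: reserved [1B, align 1] → 5
@5: attrs [4B, align 1] → 9
@9: mtime [8B, align 1] → 17
@17: size [2B, align 1] → 19
@19: offset [24B, align 1] → 43
@43: blocks [4B, align 1] → 47
@47: version [1B, align 1] → 48
@48: inode [1B, align 1] → 49
@49: n_entries [2B, align 1] → 51
@51: signature [2B, align 1] → 53
size 53, align 1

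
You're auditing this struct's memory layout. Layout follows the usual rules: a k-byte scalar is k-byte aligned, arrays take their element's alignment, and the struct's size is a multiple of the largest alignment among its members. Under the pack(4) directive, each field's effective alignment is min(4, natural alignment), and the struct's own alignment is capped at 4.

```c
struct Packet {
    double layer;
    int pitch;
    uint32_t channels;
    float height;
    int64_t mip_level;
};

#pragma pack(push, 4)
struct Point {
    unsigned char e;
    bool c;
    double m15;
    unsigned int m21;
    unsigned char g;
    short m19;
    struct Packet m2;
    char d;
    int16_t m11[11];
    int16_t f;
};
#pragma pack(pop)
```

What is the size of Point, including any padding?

80

Packet: 0..8  layer  (8B, 8-aligned); 8..12  pitch  (4B, 4-aligned); 12..16  channels  (4B, 4-aligned); 16..20  height  (4B, 4-aligned); 20..24  -- padding (4B); 24..32  mip_level  (8B, 8-aligned); sizeof = 32, alignof = 8
0..1  e  (1B, 1-aligned)
1..2  c  (1B, 1-aligned)
2..4  -- padding (2B)
4..12  m15  (8B, 4-aligned)
12..16  m21  (4B, 4-aligned)
16..17  g  (1B, 1-aligned)
17..18  -- padding (1B)
18..20  m19  (2B, 2-aligned)
20..52  m2  (32B, 4-aligned)
52..53  d  (1B, 1-aligned)
53..54  -- padding (1B)
54..76  m11  (22B, 2-aligned)
76..78  f  (2B, 2-aligned)
78..80  -- tail padding (2B)
sizeof = 80, alignof = 4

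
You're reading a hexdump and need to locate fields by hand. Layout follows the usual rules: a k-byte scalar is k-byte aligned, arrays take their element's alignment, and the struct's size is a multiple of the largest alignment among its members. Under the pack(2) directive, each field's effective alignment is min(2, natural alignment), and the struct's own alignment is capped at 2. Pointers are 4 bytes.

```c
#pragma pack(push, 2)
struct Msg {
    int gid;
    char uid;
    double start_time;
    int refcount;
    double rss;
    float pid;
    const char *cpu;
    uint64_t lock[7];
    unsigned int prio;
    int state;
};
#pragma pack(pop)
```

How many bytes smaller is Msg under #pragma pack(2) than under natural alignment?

6

natural layout:
  gid at 0 (size 4, align 4) → ends 4
  uid at 4 (size 1, align 1) → ends 5
  pad 3 to align 8 for start_time
  start_time at 8 (size 8, align 8) → ends 16
  refcount at 16 (size 4, align 4) → ends 20
  pad 4 to align 8 for rss
  rss at 24 (size 8, align 8) → ends 32
  pid at 32 (size 4, align 4) → ends 36
  cpu at 36 (size 4, align 4) → ends 40
  lock at 40 (size 56, align 8) → ends 96
  prio at 96 (size 4, align 4) → ends 100
  state at 100 (size 4, align 4) → ends 104
  total 104 bytes, alignment 8
packed(2) layout:
  gid at 0 (size 4, align 2) → ends 4
  uid at 4 (size 1, align 1) → ends 5
  pad 1 to align 2 for start_time
  start_time at 6 (size 8, align 2) → ends 14
  refcount at 14 (size 4, align 2) → ends 18
  rss at 18 (size 8, align 2) → ends 26
  pid at 26 (size 4, align 2) → ends 30
  cpu at 30 (size 4, align 2) → ends 34
  lock at 34 (size 56, align 2) → ends 90
  prio at 90 (size 4, align 2) → ends 94
  state at 94 (size 4, align 2) → ends 98
  total 98 bytes, alignment 2
104 − 98 = 6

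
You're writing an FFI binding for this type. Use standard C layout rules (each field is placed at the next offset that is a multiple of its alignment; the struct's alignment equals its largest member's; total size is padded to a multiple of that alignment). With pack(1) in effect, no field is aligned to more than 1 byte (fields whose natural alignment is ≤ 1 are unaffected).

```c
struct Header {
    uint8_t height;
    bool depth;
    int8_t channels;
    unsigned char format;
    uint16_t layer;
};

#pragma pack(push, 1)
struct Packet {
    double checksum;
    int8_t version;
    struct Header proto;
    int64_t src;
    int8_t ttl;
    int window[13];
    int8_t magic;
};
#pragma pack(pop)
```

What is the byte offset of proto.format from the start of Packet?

Header: @0: height [1B, align 1] → 1; @1: depth [1B, align 1] → 2; @2: channels [1B, align 1] → 3; @3: format [1B, align 1] → 4; @4: layer [2B, align 2] → 6; size 6, align 2
@0: checksum [8B, align 1] → 8
@8: version [1B, align 1] → 9
@9: proto [6B, align 1] → 15
within Header: format at 3
9 + 3 = 12

12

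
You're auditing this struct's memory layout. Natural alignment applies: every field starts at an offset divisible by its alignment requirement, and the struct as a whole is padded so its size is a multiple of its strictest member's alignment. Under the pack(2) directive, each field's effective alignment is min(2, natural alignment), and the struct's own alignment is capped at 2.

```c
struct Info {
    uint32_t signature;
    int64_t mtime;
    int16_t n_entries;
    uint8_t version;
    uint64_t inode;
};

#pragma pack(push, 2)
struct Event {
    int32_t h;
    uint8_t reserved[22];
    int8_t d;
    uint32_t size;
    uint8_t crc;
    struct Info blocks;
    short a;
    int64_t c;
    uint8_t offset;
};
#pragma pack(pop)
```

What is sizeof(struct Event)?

Info: 0..4  signature  (4B, 4-aligned); 4..8  -- padding (4B); 8..16  mtime  (8B, 8-aligned); 16..18  n_entries  (2B, 2-aligned); 18..19  version  (1B, 1-aligned); 19..24  -- padding (5B); 24..32  inode  (8B, 8-aligned); sizeof = 32, alignof = 8
0..4  h  (4B, 2-aligned)
4..26  reserved  (22B, 1-aligned)
26..27  d  (1B, 1-aligned)
27..28  -- padding (1B)
28..32  size  (4B, 2-aligned)
32..33  crc  (1B, 1-aligned)
33..34  -- padding (1B)
34..66  blocks  (32B, 2-aligned)
66..68  a  (2B, 2-aligned)
68..76  c  (8B, 2-aligned)
76..77  offset  (1B, 1-aligned)
77..78  -- tail padding (1B)
sizeof = 78, alignof = 2

78 bytes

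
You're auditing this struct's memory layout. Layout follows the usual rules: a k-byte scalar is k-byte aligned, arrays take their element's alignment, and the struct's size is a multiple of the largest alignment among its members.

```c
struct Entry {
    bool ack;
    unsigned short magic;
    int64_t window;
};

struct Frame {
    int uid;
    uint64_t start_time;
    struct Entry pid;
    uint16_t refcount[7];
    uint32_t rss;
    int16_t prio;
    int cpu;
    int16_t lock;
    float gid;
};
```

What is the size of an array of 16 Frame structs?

1152

Entry: 0..1  ack  (1B, 1-aligned); 1..2  -- padding (1B); 2..4  magic  (2B, 2-aligned); 4..8  -- padding (4B); 8..16  window  (8B, 8-aligned); sizeof = 16, alignof = 8
0..4  uid  (4B, 4-aligned)
4..8  -- padding (4B)
8..16  start_time  (8B, 8-aligned)
16..32  pid  (16B, 8-aligned)
32..46  refcount  (14B, 2-aligned)
46..48  -- padding (2B)
48..52  rss  (4B, 4-aligned)
52..54  prio  (2B, 2-aligned)
54..56  -- padding (2B)
56..60  cpu  (4B, 4-aligned)
60..62  lock  (2B, 2-aligned)
62..64  -- padding (2B)
64..68  gid  (4B, 4-aligned)
68..72  -- tail padding (4B)
sizeof = 72, alignof = 8
array of 16: 16 × 72 = 1152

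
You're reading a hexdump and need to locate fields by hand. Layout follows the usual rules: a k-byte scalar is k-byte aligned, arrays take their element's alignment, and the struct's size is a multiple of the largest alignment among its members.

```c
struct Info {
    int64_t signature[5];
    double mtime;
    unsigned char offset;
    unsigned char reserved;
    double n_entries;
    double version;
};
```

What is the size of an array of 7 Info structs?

504

0..40  signature  (40B, 8-aligned)
40..48  mtime  (8B, 8-aligned)
48..49  offset  (1B, 1-aligned)
49..50  reserved  (1B, 1-aligned)
50..56  -- padding (6B)
56..64  n_entries  (8B, 8-aligned)
64..72  version  (8B, 8-aligned)
sizeof = 72, alignof = 8
array of 7: 7 × 72 = 504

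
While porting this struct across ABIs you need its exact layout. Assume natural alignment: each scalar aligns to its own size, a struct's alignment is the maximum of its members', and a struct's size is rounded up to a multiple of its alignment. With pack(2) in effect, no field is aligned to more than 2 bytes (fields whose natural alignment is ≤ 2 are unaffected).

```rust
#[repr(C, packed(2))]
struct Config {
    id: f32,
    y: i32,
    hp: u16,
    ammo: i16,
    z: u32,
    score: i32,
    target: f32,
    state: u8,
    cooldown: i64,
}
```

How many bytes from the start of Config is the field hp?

@0: id [4B, align 2] → 4
@4: y [4B, align 2] → 8
@8: hp [2B, align 2] → 10

8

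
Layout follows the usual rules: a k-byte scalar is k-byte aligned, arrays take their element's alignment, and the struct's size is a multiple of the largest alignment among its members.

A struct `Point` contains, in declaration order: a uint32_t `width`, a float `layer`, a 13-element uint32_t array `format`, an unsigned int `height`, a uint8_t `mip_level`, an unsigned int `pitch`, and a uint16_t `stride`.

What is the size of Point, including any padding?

76

@0: width [4B, align 4] → 4
@4: layer [4B, align 4] → 8
@8: format [52B, align 4] → 60
@60: height [4B, align 4] → 64
@64: mip_level [1B, align 1] → 65
+3 pad (align 4)
@68: pitch [4B, align 4] → 72
@72: stride [2B, align 2] → 74
+2 tail pad (align 4)
size 76, align 4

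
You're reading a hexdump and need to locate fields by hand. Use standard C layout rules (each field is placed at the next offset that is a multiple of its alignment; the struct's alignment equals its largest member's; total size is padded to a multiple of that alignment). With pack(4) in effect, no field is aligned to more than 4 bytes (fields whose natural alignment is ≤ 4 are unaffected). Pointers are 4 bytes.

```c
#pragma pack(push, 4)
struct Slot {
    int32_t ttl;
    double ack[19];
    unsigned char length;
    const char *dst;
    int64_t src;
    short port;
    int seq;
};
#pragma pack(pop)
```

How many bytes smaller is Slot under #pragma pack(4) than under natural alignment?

4

natural layout:
  0..4  ttl  (4B, 4-aligned)
  4..8  -- padding (4B)
  8..160  ack  (152B, 8-aligned)
  160..161  length  (1B, 1-aligned)
  161..164  -- padding (3B)
  164..168  dst  (4B, 4-aligned)
  168..176  src  (8B, 8-aligned)
  176..178  port  (2B, 2-aligned)
  178..180  -- padding (2B)
  180..184  seq  (4B, 4-aligned)
  sizeof = 184, alignof = 8
packed(4) layout:
  0..4  ttl  (4B, 4-aligned)
  4..156  ack  (152B, 4-aligned)
  156..157  length  (1B, 1-aligned)
  157..160  -- padding (3B)
  160..164  dst  (4B, 4-aligned)
  164..172  src  (8B, 4-aligned)
  172..174  port  (2B, 2-aligned)
  174..176  -- padding (2B)
  176..180  seq  (4B, 4-aligned)
  sizeof = 180, alignof = 4
184 − 180 = 4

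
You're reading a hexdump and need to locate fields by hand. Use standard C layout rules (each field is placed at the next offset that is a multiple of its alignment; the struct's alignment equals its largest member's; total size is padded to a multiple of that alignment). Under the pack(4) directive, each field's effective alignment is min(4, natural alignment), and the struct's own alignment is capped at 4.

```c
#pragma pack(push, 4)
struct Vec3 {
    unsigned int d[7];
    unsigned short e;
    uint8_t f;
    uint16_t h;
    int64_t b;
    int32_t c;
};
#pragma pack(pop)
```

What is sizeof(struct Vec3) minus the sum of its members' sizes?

3

0..28  d  (28B, 4-aligned)
28..30  e  (2B, 2-aligned)
30..31  f  (1B, 1-aligned)
31..32  -- padding (1B)
32..34  h  (2B, 2-aligned)
34..36  -- padding (2B)
36..44  b  (8B, 4-aligned)
44..48  c  (4B, 4-aligned)
sizeof = 48, alignof = 4
data bytes 45, size 48 → padding 3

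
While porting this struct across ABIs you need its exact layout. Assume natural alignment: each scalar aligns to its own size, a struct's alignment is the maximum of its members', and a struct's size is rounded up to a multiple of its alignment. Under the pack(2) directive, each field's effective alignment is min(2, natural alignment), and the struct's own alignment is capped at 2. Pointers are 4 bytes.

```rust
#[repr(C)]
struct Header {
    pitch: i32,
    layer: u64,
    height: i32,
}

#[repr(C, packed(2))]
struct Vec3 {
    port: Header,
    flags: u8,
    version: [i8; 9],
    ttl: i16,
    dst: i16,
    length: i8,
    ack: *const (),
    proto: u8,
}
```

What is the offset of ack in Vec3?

Header: pitch at 0 (size 4, align 4) → ends 4; pad 4 to align 8 for layer; layer at 8 (size 8, align 8) → ends 16; height at 16 (size 4, align 4) → ends 20; tail pad 4 to reach multiple of 8; total 24 bytes, alignment 8
port at 0 (size 24, align 2) → ends 24
flags at 24 (size 1, align 1) → ends 25
version at 25 (size 9, align 1) → ends 34
ttl at 34 (size 2, align 2) → ends 36
dst at 36 (size 2, align 2) → ends 38
length at 38 (size 1, align 1) → ends 39
pad 1 to align 2 for ack
ack at 40 (size 4, align 2) → ends 44

40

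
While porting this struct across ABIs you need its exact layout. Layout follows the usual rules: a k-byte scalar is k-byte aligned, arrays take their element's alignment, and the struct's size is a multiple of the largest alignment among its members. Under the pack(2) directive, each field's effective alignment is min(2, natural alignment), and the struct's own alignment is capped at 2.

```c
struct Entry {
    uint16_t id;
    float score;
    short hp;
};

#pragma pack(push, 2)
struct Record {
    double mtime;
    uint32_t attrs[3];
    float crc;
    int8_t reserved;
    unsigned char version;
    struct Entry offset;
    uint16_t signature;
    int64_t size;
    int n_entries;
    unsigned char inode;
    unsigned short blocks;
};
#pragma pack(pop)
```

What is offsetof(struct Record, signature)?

Entry: id at 0 (size 2, align 2) → ends 2; pad 2 to align 4 for score; score at 4 (size 4, align 4) → ends 8; hp at 8 (size 2, align 2) → ends 10; tail pad 2 to reach multiple of 4; total 12 bytes, alignment 4
mtime at 0 (size 8, align 2) → ends 8
attrs at 8 (size 12, align 2) → ends 20
crc at 20 (size 4, align 2) → ends 24
reserved at 24 (size 1, align 1) → ends 25
version at 25 (size 1, align 1) → ends 26
offset at 26 (size 12, align 2) → ends 38
signature at 38 (size 2, align 2) → ends 40

38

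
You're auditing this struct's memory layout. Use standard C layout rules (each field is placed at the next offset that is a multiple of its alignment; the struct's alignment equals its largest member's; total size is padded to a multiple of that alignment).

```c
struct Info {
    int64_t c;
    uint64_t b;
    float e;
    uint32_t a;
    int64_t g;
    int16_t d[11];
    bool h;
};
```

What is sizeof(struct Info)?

c at 0 (size 8, align 8) → ends 8
b at 8 (size 8, align 8) → ends 16
e at 16 (size 4, align 4) → ends 20
a at 20 (size 4, align 4) → ends 24
g at 24 (size 8, align 8) → ends 32
d at 32 (size 22, align 2) → ends 54
h at 54 (size 1, align 1) → ends 55
tail pad 1 to reach multiple of 8
total 56 bytes, alignment 8

56 bytes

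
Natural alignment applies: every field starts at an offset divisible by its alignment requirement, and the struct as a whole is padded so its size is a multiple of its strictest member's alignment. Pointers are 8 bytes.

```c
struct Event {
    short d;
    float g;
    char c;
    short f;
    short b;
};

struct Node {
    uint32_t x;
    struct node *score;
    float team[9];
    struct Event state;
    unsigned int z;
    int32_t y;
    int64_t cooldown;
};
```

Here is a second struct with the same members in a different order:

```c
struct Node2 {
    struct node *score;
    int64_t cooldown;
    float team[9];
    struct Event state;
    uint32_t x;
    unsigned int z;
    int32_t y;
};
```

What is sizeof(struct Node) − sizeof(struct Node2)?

Event: 0..2  d  (2B, 2-aligned); 2..4  -- padding (2B); 4..8  g  (4B, 4-aligned); 8..9  c  (1B, 1-aligned); 9..10  -- padding (1B); 10..12  f  (2B, 2-aligned); 12..14  b  (2B, 2-aligned); 14..16  -- tail padding (2B); sizeof = 16, alignof = 4
0..4  x  (4B, 4-aligned)
4..8  -- padding (4B)
8..16  score  (8B, 8-aligned)
16..52  team  (36B, 4-aligned)
52..68  state  (16B, 4-aligned)
68..72  z  (4B, 4-aligned)
72..76  y  (4B, 4-aligned)
76..80  -- padding (4B)
80..88  cooldown  (8B, 8-aligned)
sizeof = 88, alignof = 8
— Node2 —
0..8  score  (8B, 8-aligned)
8..16  cooldown  (8B, 8-aligned)
16..52  team  (36B, 4-aligned)
52..68  state  (16B, 4-aligned)
68..72  x  (4B, 4-aligned)
72..76  z  (4B, 4-aligned)
76..80  y  (4B, 4-aligned)
sizeof = 80, alignof = 8
88 − 80 = 8

8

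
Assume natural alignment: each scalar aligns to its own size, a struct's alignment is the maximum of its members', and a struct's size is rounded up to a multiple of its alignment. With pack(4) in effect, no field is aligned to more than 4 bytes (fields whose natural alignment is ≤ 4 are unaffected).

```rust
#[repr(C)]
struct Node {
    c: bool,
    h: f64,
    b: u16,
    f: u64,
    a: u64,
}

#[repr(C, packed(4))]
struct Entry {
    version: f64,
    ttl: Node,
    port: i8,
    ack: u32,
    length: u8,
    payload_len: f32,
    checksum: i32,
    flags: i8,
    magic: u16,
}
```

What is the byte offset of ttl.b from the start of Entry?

24

Node: @0: c [1B, align 1] → 1; +7 pad (align 8); @8: h [8B, align 8] → 16; @16: b [2B, align 2] → 18; +6 pad (align 8); @24: f [8B, align 8] → 32; @32: a [8B, align 8] → 40; size 40, align 8
@0: version [8B, align 4] → 8
@8: ttl [40B, align 4] → 48
within Node: b at 16
8 + 16 = 24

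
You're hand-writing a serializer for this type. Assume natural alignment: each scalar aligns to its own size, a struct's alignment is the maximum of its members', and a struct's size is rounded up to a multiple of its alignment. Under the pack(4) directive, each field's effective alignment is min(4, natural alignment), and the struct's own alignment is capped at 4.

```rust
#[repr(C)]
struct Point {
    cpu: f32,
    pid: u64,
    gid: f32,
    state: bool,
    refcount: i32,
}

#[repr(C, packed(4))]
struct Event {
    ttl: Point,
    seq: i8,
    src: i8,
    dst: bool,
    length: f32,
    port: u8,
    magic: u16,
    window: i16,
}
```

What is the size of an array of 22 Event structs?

1056

Point: cpu at 0 (size 4, align 4) → ends 4; pad 4 to align 8 for pid; pid at 8 (size 8, align 8) → ends 16; gid at 16 (size 4, align 4) → ends 20; state at 20 (size 1, align 1) → ends 21; pad 3 to align 4 for refcount; refcount at 24 (size 4, align 4) → ends 28; tail pad 4 to reach multiple of 8; total 32 bytes, alignment 8
ttl at 0 (size 32, align 4) → ends 32
seq at 32 (size 1, align 1) → ends 33
src at 33 (size 1, align 1) → ends 34
dst at 34 (size 1, align 1) → ends 35
pad 1 to align 4 for length
length at 36 (size 4, align 4) → ends 40
port at 40 (size 1, align 1) → ends 41
pad 1 to align 2 for magic
magic at 42 (size 2, align 2) → ends 44
window at 44 (size 2, align 2) → ends 46
tail pad 2 to reach multiple of 4
total 48 bytes, alignment 4
array of 22: 22 × 48 = 1056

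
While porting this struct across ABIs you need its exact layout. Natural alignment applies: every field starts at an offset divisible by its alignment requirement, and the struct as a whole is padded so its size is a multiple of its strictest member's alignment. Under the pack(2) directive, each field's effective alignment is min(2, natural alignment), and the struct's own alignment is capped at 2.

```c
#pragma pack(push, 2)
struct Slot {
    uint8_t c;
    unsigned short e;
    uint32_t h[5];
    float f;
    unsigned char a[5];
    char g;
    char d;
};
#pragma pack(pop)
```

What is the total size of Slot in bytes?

c at 0 (size 1, align 1) → ends 1
pad 1 to align 2 for e
e at 2 (size 2, align 2) → ends 4
h at 4 (size 20, align 2) → ends 24
f at 24 (size 4, align 2) → ends 28
a at 28 (size 5, align 1) → ends 33
g at 33 (size 1, align 1) → ends 34
d at 34 (size 1, align 1) → ends 35
tail pad 1 to reach multiple of 2
total 36 bytes, alignment 2

36 bytes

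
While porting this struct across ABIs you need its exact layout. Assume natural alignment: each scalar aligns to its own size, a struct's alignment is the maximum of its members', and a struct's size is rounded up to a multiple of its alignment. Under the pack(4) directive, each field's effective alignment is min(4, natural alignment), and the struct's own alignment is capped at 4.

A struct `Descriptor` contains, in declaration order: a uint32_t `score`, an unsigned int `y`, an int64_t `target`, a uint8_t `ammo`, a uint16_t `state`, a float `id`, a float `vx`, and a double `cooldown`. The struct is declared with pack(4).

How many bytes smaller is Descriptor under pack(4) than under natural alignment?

natural layout:
  @0: score [4B, align 4] → 4
  @4: y [4B, align 4] → 8
  @8: target [8B, align 8] → 16
  @16: ammo [1B, align 1] → 17
  +1 pad (align 2)
  @18: state [2B, align 2] → 20
  @20: id [4B, align 4] → 24
  @24: vx [4B, align 4] → 28
  +4 pad (align 8)
  @32: cooldown [8B, align 8] → 40
  size 40, align 8
packed(4) layout:
  @0: score [4B, align 4] → 4
  @4: y [4B, align 4] → 8
  @8: target [8B, align 4] → 16
  @16: ammo [1B, align 1] → 17
  +1 pad (align 2)
  @18: state [2B, align 2] → 20
  @20: id [4B, align 4] → 24
  @24: vx [4B, align 4] → 28
  @28: cooldown [8B, align 4] → 36
  size 36, align 4
40 − 36 = 4

4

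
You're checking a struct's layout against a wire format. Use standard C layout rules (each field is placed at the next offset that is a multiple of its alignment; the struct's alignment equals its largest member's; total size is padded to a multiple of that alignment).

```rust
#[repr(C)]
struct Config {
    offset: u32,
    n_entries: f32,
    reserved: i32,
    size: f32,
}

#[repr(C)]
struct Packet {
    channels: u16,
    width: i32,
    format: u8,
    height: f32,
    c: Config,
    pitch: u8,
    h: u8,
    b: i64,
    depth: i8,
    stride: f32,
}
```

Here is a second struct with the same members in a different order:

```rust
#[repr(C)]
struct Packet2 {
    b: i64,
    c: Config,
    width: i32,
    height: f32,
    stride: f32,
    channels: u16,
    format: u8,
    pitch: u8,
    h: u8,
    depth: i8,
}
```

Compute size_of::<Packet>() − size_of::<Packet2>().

8

Config: offset at 0 (size 4, align 4) → ends 4; n_entries at 4 (size 4, align 4) → ends 8; reserved at 8 (size 4, align 4) → ends 12; size at 12 (size 4, align 4) → ends 16; total 16 bytes, alignment 4
channels at 0 (size 2, align 2) → ends 2
pad 2 to align 4 for width
width at 4 (size 4, align 4) → ends 8
format at 8 (size 1, align 1) → ends 9
pad 3 to align 4 for height
height at 12 (size 4, align 4) → ends 16
c at 16 (size 16, align 4) → ends 32
pitch at 32 (size 1, align 1) → ends 33
h at 33 (size 1, align 1) → ends 34
pad 6 to align 8 for b
b at 40 (size 8, align 8) → ends 48
depth at 48 (size 1, align 1) → ends 49
pad 3 to align 4 for stride
stride at 52 (size 4, align 4) → ends 56
total 56 bytes, alignment 8
— Packet2 —
b at 0 (size 8, align 8) → ends 8
c at 8 (size 16, align 4) → ends 24
width at 24 (size 4, align 4) → ends 28
height at 28 (size 4, align 4) → ends 32
stride at 32 (size 4, align 4) → ends 36
channels at 36 (size 2, align 2) → ends 38
format at 38 (size 1, align 1) → ends 39
pitch at 39 (size 1, align 1) → ends 40
h at 40 (size 1, align 1) → ends 41
depth at 41 (size 1, align 1) → ends 42
tail pad 6 to reach multiple of 8
total 48 bytes, alignment 8
56 − 48 = 8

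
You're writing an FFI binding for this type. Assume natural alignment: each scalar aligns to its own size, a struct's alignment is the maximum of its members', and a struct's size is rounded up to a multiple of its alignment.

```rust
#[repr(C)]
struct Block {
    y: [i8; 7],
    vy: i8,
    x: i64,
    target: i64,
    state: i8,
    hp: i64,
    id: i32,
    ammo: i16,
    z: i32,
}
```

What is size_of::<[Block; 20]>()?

0..7  y  (7B, 1-aligned)
7..8  vy  (1B, 1-aligned)
8..16  x  (8B, 8-aligned)
16..24  target  (8B, 8-aligned)
24..25  state  (1B, 1-aligned)
25..32  -- padding (7B)
32..40  hp  (8B, 8-aligned)
40..44  id  (4B, 4-aligned)
44..46  ammo  (2B, 2-aligned)
46..48  -- padding (2B)
48..52  z  (4B, 4-aligned)
52..56  -- tail padding (4B)
sizeof = 56, alignof = 8
array of 20: 20 × 56 = 1120

1120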